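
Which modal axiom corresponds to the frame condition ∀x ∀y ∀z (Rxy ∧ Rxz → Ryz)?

◇q → □◇q

This is the Euclidean property; the standard corresponding axiom is 5: ◇q → □◇q.
Suppose ◇q→□◇q is valid. Take Rxy, Rxz and set V(q)={y}. Then ◇q at x, so □◇q at x, so ◇q at z, so some w with Rzw has q; w=y, i.e. Rzy. By symmetry of the argument, Ryz.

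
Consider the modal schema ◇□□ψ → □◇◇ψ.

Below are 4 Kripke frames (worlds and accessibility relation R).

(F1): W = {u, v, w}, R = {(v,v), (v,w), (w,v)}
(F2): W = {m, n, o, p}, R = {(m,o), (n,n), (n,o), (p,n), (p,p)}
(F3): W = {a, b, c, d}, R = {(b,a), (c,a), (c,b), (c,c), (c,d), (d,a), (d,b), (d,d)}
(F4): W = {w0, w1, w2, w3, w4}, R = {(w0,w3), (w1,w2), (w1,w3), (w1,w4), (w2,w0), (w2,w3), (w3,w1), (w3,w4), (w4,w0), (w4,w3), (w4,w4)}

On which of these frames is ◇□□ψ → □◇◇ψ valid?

(F1), (F4)

This is the axiom for a generalized confluence (Geach) condition; its first-order frame correspondent is ∀x ∀y ∀z ((xRy ∧ xRz) → ∃w (yR²w ∧ zR²w)).
(F1): satisfies the condition.
(F2): fails — mRo, mRo but no w with oR²w and oR²w.
(F3): fails — bRa, bRa but no w with aR²w and aR²w.
(F4): satisfies the condition.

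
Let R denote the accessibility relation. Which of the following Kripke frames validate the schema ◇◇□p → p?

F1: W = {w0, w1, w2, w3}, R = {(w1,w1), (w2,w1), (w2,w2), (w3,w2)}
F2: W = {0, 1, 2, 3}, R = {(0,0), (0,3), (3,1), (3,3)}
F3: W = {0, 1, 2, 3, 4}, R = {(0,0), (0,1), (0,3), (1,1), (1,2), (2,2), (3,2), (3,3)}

The schema corresponds to a generalized confluence (Geach) condition: ∀x ∀y (xR²y → ∃w (yRw ∧ x = w)).
F1: fails — w2R²w1 but no w with w1Rw and w2=w.
F2: fails — 0R²1 but no w with 1Rw and 0=w.
F3: fails — 0R²1 but no w with 1Rw and 0=w.
Valid on no frame.

none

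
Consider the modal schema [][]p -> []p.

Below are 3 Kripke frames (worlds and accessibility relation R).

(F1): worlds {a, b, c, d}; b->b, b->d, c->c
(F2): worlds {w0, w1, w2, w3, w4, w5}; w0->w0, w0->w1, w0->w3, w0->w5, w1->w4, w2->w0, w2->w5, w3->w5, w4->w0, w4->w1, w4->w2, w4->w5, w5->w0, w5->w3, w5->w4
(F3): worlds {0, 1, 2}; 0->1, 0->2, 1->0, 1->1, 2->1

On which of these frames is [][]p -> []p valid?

(F1)

The schema corresponds to density: forall x forall y (Rxy -> exists z (Rxz & Rzy)).
(F1): holds.
(F2): fails — Rw3w5 but no z with Rw3z and Rzw5.
(F3): fails — R02 but no z with R0z and Rz2.
Valid on: (F1).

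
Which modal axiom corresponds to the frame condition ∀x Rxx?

□p → p

This is reflexivity; the standard corresponding axiom is T: □p → p.
Suppose □p→p is valid. At any x set V(p)={w : Rxw}. Then □p holds at x, so p holds at x, i.e. Rxx.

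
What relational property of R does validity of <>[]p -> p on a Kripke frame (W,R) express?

symmetry

This is frame-equivalent to p → □◇p (substitute ¬p for p and contrapose).
Suppose p→□◇p is valid. Take Rxy and set V(p)={x}. Then p at x, so □◇p at x, so ◇p at y, so some z with Ryz has p; z=x, i.e. Ryx.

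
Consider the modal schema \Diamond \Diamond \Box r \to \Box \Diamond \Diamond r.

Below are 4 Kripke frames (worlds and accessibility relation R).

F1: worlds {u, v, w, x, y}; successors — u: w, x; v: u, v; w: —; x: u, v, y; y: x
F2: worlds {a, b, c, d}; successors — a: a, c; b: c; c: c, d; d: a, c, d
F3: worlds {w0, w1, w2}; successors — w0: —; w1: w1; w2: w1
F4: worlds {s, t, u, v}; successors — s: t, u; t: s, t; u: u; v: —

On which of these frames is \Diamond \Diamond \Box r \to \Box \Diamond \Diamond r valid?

F2, F3

The schema corresponds to a generalized confluence (Geach) condition: \forall x \forall y \forall z ((x R^2 y \wedge xRz) \to \exists w (yRw \wedge z R^2 w)).
F1: fails — uR²u, uRw but no t with uRt and wR²t.
F2: ✓.
F3: ✓.
F4: fails — sR²t, sRu but no w with tRw and uR²w.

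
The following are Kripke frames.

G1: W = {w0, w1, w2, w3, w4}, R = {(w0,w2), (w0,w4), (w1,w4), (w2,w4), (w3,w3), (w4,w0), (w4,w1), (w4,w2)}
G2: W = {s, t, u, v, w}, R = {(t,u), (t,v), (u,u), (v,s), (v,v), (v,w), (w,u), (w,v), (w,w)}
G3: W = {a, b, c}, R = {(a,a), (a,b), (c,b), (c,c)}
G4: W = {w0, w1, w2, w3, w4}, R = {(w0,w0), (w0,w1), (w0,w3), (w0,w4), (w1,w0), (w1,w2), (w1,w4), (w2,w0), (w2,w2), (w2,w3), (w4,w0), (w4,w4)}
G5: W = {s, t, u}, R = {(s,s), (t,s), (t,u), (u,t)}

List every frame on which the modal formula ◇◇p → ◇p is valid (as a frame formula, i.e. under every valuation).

G3

Frame correspondent (Sahlqvist): ∀x ∀y ∀z (Rxy ∧ Ryz → Rxz) — i.e. transitivity.
G1: fails — Rw0w4 and Rw4w1 but not Rw0w1.
G2: fails — Rtv and Rvw but not Rtw.
G3: satisfies the condition.
G4: fails — Rw1w2 and Rw2w3 but not Rw1w3.
G5: fails — Rut and Rts but not Rus.
Valid on: G3.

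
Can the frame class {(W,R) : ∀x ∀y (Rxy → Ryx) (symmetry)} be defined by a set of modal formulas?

This is a Sahlqvist condition; the B axiom p → □◇p defines it.
Suppose p→□◇p is valid. Take Rxy and set V(p)={x}. Then p at x, so □◇p at x, so ◇p at y, so some z with Ryz has p; z=x, i.e. Ryx.

Yes, by p → □◇p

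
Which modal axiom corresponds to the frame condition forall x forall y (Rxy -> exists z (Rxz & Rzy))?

This is density; the standard corresponding axiom is C4: □□ψ → □ψ.

□□ψ → □ψ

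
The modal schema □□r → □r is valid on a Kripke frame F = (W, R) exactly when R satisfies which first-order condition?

density

Suppose □□r→□r is valid. Take Rxy and set V(r)={w : xR²w}. Then □□r at x, so □r at x, so r at y, i.e. ∃z(Rxz∧Rzy).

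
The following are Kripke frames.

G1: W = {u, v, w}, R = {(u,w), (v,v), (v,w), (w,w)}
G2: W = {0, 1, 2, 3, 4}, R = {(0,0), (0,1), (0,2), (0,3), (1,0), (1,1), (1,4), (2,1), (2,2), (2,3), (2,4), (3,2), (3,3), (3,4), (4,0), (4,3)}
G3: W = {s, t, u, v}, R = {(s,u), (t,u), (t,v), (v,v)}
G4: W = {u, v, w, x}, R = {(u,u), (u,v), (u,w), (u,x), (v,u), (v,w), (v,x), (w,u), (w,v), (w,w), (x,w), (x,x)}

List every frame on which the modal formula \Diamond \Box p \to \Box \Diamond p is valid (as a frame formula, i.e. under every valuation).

G1, G2, G4

The schema corresponds to convergence: \forall x \forall y \forall z (Rxy \wedge Rxz \to \exists w (Ryw \wedge Rzw)).
G1: ✓.
G2: ✓.
G3: fails — Rsu and Rsu but u and u have no common successor.
G4: ✓.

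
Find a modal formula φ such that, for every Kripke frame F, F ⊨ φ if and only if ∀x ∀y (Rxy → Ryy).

The condition is shift-reflexivity. The T□ schema □(□q → q) defines it.
Suppose □(□q→q) is valid. Take Rxy and set V(q)={w : Ryw}. Then at y, □q holds; since □(□q→q) at x, □q→q at y, so q at y, i.e. Ryy.

□(□q → q)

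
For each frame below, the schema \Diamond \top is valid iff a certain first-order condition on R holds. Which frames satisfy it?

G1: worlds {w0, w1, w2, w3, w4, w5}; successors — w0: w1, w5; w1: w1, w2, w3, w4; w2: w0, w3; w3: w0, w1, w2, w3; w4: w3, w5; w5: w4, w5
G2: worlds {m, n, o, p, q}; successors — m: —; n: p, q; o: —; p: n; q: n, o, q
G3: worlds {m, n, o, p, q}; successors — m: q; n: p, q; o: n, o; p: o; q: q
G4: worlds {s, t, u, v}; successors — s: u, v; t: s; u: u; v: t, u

G1, G3, G4

This is the axiom for seriality; its first-order frame correspondent is \forall x \exists y Rxy.
G1: holds.
G2: fails — world m has no successor.
G3: holds.
G4: holds.
Valid on: G1, G3, G4.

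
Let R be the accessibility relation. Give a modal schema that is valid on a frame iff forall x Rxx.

□q → q

A defining formula is □q → q (the T axiom).
Suppose □q→q is valid. At any x set V(q)={w : Rxw}. Then □q holds at x, so q holds at x, i.e. Rxx.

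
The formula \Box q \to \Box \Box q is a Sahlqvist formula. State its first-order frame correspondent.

Suppose □q→□□q is valid. Take Rxy, Ryz and set V(q)={w : Rxw}. Then □q at x, so □□q at x, so □q at y, so q at z, i.e. Rxz.
Conversely, on a frame with transitivity the schema holds at every world under every valuation.
Frame condition: \forall x \forall y \forall z (Rxy \wedge Ryz \to Rxz).

Transitivity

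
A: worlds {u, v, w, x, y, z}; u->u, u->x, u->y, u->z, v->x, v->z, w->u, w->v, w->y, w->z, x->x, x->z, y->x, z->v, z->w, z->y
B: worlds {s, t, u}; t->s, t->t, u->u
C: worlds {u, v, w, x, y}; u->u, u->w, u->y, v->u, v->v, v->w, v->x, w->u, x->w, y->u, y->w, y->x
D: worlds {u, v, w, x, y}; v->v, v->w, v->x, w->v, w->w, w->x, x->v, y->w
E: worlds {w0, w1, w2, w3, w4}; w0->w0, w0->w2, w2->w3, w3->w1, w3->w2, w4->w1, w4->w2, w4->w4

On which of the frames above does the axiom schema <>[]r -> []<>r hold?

Frame correspondent (Sahlqvist): forall x forall y forall z (Rxy & Rxz -> exists w (Ryw & Rzw)) — i.e. convergence.
A: fails — Ruz and Rux but z and x have no common successor.
B: fails — Rtt and Rts but t and s have no common successor.
C: fails — Rvw and Rvx but w and x have no common successor.
D: ✓.
E: fails — Rw0w2 and Rw0w0 but w2 and w0 have no common successor.
Valid on: D.

D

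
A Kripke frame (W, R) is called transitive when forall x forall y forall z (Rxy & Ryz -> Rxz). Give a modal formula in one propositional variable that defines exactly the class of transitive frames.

□r → □□r

A defining formula is □r → □□r (the 4 axiom).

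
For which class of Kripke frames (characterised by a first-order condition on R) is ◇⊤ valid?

seriality

◇⊤ holds at w iff w has a successor, so frame-validity of ◇⊤ is exactly seriality. Equivalently via □p → ◇p:
Suppose □p→◇p is valid. At any x set V(p)=W. Then □p at x, so ◇p at x, so x has a successor.
Conversely, any frame satisfying ∀x ∃y Rxy validates the schema.
Frame condition: ∀x ∃y Rxy.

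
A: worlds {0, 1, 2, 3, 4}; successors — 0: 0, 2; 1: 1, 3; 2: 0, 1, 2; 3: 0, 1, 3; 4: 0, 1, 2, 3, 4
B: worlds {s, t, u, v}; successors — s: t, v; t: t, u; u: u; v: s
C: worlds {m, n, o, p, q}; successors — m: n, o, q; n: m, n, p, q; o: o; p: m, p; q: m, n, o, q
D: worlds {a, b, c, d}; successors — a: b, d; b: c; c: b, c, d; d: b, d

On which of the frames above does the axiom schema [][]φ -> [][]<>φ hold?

This is the axiom for a generalized confluence (Geach) condition; its first-order frame correspondent is forall x forall z (x R^2 z -> exists w (x R^2 w & zRw)).
A: condition met.
B: fails — vR²v but no w with vR²w and vRw.
C: condition met.
D: condition met.
Valid on: A, C, D.

A, C, D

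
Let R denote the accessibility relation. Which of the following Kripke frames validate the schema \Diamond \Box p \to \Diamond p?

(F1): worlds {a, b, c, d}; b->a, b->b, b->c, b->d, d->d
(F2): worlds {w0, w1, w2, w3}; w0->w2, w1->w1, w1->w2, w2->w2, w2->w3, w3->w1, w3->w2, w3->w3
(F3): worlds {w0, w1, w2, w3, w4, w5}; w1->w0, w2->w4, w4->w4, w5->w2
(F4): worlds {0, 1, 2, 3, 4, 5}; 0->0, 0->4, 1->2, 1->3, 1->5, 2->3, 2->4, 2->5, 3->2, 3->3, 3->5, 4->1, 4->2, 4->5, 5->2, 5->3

This is the axiom for a generalized confluence (Geach) condition; its first-order frame correspondent is \forall x \forall y (xRy \to \exists w (yRw \wedge xRw)).
(F1): fails — bRa but no w with aRw and bRw.
(F2): satisfies the condition.
(F3): fails — w1Rw0 but no w with w0Rw and w1Rw.
(F4): fails — 0R4 but no w with 4Rw and 0Rw.
Valid on: (F2).

(F2)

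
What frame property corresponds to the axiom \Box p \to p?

Suppose □p→p is valid. At any x set V(p)={w : Rxw}. Then □p holds at x, so p holds at x, i.e. Rxx.

reflexivity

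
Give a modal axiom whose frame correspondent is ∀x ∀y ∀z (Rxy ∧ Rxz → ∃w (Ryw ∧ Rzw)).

◇□ψ → □◇ψ

The condition is convergence. The .2 schema ◇□ψ → □◇ψ defines it.
Suppose ◇□ψ→□◇ψ is valid. Take Rxy, Rxz and set V(ψ)={w : Ryw}. Then □ψ at y so ◇□ψ at x, so □◇ψ at x, so ◇ψ at z, giving w with Rzw and Ryw.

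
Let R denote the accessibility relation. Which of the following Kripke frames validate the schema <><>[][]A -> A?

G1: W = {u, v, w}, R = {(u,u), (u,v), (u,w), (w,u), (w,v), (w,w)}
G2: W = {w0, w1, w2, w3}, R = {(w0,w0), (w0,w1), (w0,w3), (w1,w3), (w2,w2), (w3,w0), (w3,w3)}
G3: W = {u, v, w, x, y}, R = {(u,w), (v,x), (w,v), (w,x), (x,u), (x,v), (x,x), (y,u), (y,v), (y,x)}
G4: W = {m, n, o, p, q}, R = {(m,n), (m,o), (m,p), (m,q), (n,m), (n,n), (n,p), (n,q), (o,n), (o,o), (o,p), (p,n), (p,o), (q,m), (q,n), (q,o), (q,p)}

G2, G4

The schema corresponds to a generalized confluence (Geach) condition: forall x forall y (x R^2 y -> exists w (y R^2 w & x = w)).
G1: fails — uR²v but no t with vR²t and u=t.
G2: holds.
G3: fails — wR²u but no t with uR²t and w=t.
G4: holds.
Valid on: G2, G4.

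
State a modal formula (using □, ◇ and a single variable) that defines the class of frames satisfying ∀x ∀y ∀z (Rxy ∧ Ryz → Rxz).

□q → □□q

A defining formula is □q → □□q (the 4 axiom).
Suppose □q→□□q is valid. Take Rxy, Ryz and set V(q)={w : Rxw}. Then □q at x, so □□q at x, so □q at y, so q at z, i.e. Rxz.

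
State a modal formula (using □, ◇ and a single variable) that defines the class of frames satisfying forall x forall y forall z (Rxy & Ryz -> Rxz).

□q → □□q

The condition is transitivity. The 4 schema □q → □□q defines it.
Suppose □q→□□q is valid. Take Rxy, Ryz and set V(q)={w : Rxw}. Then □q at x, so □□q at x, so □q at y, so q at z, i.e. Rxz.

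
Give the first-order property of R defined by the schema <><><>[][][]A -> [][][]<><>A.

forall x forall y forall z ((x R^3 y & x R^3 z) -> exists w (y R^3 w & z R^2 w))

This is a Sahlqvist (Geach-type) schema ◇^3□^3A → □^3◇^2A.
Minimal-valuation argument: fix x; take any y with xR^3y and any z with xR^3z. Set V(A) to the set of worlds R-reachable from y in exactly 3 steps. Then □^3A holds at y, so the antecedent holds at x; validity forces ◇^2A at z, giving a w with zR^2w and yR^3w.
First-order correspondent: forall x forall y forall z ((x R^3 y & x R^3 z) -> exists w (y R^3 w & z R^2 w)).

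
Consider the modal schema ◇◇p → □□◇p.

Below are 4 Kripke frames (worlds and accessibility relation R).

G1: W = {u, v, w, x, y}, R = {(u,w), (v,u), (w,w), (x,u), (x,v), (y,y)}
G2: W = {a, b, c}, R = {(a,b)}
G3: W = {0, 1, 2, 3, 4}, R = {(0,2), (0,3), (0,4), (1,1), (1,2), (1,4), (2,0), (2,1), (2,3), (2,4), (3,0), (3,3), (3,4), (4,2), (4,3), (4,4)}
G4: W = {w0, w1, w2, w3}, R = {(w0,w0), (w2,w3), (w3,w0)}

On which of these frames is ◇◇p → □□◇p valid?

This is the axiom for a generalized confluence (Geach) condition; its first-order frame correspondent is ∀x ∀y ∀z ((xR²y ∧ xR²z) → ∃w (y = w ∧ zRw)).
G1: fails — xR²u, xR²u but no t with u=t and uRt.
G2: condition met.
G3: fails — 0R²0, 0R²0 but no w with 0=w and 0Rw.
G4: condition met.

G2, G4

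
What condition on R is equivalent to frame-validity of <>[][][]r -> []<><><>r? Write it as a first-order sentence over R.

forall x forall y forall z ((xRy & xRz) -> exists w (y R^3 w & z R^3 w))

This is a Sahlqvist (Geach-type) schema ◇^1□^3r → □^1◇^3r.
First-order correspondent: forall x forall y forall z ((xRy & xRz) -> exists w (y R^3 w & z R^3 w)).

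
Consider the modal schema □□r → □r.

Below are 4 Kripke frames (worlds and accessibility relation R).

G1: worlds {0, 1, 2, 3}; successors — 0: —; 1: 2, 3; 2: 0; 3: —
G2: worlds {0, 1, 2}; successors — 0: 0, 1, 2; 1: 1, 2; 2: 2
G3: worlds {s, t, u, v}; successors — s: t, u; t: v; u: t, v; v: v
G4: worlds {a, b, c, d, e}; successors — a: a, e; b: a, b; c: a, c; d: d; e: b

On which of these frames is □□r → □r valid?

The schema corresponds to density: ∀x ∀y (Rxy → ∃z (Rxz ∧ Rzy)).
G1: fails — R12 but no z with R1z and Rz2.
G2: condition met.
G3: fails — Rut but no z with Ruz and Rzt.
G4: condition met.

G2, G4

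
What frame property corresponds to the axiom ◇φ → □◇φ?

This schema is the 5 axiom.
Its frame correspondent is the Euclidean property — ∀x ∀y ∀z (Rxy ∧ Rxz → Ryz).

The Euclidean property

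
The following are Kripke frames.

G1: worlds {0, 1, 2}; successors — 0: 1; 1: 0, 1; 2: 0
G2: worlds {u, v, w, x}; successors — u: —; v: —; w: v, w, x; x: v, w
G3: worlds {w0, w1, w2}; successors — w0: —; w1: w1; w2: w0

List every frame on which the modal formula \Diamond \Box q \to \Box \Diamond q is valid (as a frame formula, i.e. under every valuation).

G1

The schema corresponds to convergence: \forall x \forall y \forall z (Rxy \wedge Rxz \to \exists w (Ryw \wedge Rzw)).
G1: satisfies the condition.
G2: fails — Rww and Rwv but w and v have no common successor.
G3: fails — Rw2w0 and Rw2w0 but w0 and w0 have no common successor.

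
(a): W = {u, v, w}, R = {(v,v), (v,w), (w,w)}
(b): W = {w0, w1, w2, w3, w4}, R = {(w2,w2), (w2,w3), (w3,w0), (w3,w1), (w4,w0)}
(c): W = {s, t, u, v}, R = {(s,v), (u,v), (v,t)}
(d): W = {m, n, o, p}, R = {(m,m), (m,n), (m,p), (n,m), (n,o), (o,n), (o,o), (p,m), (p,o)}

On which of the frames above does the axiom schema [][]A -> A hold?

The schema corresponds to a generalized confluence (Geach) condition: forall x exists w (x R^2 w & x = w).
(a): fails — at u but no t with uR²t and u=t.
(b): fails — at w0 but no w with w0R²w and w0=w.
(c): fails — at s but no w with sR²w and s=w.
(d): holds.

(d)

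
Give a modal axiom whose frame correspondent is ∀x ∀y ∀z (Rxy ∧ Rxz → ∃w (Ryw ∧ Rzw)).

A defining formula is ◇□ψ → □◇ψ (the .2 axiom).
Suppose ◇□ψ→□◇ψ is valid. Take Rxy, Rxz and set V(ψ)={w : Ryw}. Then □ψ at y so ◇□ψ at x, so □◇ψ at x, so ◇ψ at z, giving w with Rzw and Ryw.

◇□ψ → □◇ψ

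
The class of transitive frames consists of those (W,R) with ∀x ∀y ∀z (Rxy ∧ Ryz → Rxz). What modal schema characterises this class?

□r → □□r

This is transitivity; the standard corresponding axiom is 4: □r → □□r.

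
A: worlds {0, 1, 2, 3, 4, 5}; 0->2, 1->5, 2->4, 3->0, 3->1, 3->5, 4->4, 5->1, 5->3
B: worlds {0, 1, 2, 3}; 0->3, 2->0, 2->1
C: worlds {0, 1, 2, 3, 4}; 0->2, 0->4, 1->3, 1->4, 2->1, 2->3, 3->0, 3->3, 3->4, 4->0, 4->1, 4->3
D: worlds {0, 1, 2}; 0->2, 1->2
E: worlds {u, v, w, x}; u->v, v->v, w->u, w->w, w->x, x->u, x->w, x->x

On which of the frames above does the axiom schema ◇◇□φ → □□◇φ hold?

D

This is the axiom for a generalized confluence (Geach) condition; its first-order frame correspondent is ∀x ∀y ∀z ((xR²y ∧ xR²z) → ∃w (yRw ∧ zRw)).
A: fails — 3R²1, 3R²2 but no w with 1Rw and 2Rw.
B: fails — 2R²3, 2R²3 but no w with 3Rw and 3Rw.
C: fails — 1R²0, 1R²4 but no w with 0Rw and 4Rw.
D: condition met.
E: fails — wR²u, wR²w but no t with uRt and wRt.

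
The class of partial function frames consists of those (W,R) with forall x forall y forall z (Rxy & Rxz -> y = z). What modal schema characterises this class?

The condition is partial functionality. The CD schema ◇s → □s defines it.

◇s → □s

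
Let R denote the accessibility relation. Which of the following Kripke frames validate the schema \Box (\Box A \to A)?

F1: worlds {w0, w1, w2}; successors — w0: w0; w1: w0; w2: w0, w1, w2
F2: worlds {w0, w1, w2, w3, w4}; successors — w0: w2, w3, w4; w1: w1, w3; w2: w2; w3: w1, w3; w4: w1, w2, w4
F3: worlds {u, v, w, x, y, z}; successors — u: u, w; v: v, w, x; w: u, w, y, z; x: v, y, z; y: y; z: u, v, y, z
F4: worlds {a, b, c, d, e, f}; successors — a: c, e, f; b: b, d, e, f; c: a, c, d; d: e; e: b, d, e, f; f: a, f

F2

This is the axiom for shift-reflexivity; its first-order frame correspondent is \forall x \forall y (Rxy \to Ryy).
F1: fails — Rw2w1 but not Rw1w1.
F2: satisfies the condition.
F3: fails — Rvx but not Rxx.
F4: fails — Rcd but not Rdd.
Valid on: F2.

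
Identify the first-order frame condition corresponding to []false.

emptiness of R

□⊥ is valid iff no world has any successor (otherwise □⊥ fails at any world with one).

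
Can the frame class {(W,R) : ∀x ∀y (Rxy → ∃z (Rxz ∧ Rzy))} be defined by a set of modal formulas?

Yes — defined by □□p → □p

This is a Sahlqvist condition; the C4 axiom □□p → □p defines it.
Suppose □□p→□p is valid. Take Rxy and set V(p)={w : xR²w}. Then □□p at x, so □p at x, so p at y, i.e. ∃z(Rxz∧Rzy).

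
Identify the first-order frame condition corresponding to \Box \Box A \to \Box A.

Suppose □□A→□A is valid. Take Rxy and set V(A)={w : xR²w}. Then □□A at x, so □A at x, so A at y, i.e. ∃z(Rxz∧Rzy).
The converse is a direct semantic check.
Frame condition: \forall x \forall y (Rxy \to \exists z (Rxz \wedge Rzy)).

density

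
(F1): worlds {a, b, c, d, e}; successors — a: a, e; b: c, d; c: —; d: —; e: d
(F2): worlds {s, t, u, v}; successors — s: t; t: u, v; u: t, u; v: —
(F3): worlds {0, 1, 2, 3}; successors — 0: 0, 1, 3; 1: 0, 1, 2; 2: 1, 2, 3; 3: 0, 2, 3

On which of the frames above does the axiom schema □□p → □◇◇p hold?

(F3)

This is the axiom for a generalized confluence (Geach) condition; its first-order frame correspondent is ∀x ∀z (xRz → ∃w (xR²w ∧ zR²w)).
(F1): fails — aRe but no w with aR²w and eR²w.
(F2): fails — tRv but no w with tR²w and vR²w.
(F3): holds.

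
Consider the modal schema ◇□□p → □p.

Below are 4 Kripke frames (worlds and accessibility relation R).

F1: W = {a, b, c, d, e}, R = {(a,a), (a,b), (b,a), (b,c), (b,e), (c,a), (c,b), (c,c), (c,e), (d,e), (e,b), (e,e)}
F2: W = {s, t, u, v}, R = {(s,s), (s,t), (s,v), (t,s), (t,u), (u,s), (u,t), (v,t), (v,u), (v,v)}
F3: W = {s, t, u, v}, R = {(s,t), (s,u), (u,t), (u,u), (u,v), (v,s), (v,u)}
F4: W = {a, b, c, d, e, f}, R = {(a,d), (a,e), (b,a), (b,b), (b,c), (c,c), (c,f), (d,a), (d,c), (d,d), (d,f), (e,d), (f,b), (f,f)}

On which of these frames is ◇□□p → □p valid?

The schema corresponds to a generalized confluence (Geach) condition: ∀x ∀y ∀z ((xRy ∧ xRz) → ∃w (yR²w ∧ z = w)).
F1: satisfies the condition.
F2: fails — vRt, vRu but no w with tR²w and u=w.
F3: fails — sRt, sRt but no w with tR²w and t=w.
F4: fails — aRe, aRe but no w with eR²w and e=w.

F1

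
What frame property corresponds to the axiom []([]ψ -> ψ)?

Suppose □(□ψ→ψ) is valid. Take Rxy and set V(ψ)={w : Ryw}. Then at y, □ψ holds; since □(□ψ→ψ) at x, □ψ→ψ at y, so ψ at y, i.e. Ryy.
Conversely, any frame satisfying forall x forall y (Rxy -> Ryy) validates the schema.
So the correspondent is shift-reflexivity.

Shift-reflexivity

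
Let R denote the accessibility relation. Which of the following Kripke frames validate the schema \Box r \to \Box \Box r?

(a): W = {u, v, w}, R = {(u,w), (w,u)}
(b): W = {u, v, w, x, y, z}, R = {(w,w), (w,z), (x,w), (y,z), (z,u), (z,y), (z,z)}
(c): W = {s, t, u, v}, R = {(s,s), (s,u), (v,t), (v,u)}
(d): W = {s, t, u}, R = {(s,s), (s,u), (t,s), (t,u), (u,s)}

(c)

Frame correspondent (Sahlqvist): \forall x \forall y \forall z (Rxy \wedge Ryz \to Rxz) — i.e. transitivity.
(a): fails — Rwu and Ruw but not Rww.
(b): fails — Rxw and Rwz but not Rxz.
(c): ✓.
(d): fails — Rus and Rsu but not Ruu.
Valid on: (c).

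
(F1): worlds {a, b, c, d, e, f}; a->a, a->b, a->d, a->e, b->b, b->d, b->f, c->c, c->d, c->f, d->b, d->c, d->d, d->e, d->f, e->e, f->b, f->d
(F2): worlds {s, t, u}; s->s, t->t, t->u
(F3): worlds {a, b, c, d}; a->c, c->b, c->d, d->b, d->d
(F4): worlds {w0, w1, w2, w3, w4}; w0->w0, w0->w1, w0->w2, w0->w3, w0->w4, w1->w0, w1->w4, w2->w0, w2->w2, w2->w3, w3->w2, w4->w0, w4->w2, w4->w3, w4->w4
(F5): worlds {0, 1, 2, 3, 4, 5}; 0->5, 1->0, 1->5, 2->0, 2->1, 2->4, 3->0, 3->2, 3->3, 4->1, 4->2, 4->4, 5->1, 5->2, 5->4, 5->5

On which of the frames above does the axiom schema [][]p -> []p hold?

(F1), (F2), (F4)

This is the axiom for density; its first-order frame correspondent is forall x forall y (Rxy -> exists z (Rxz & Rzy)).
(F1): ✓.
(F2): ✓.
(F3): fails — Rac but no z with Raz and Rzc.
(F4): ✓.
(F5): fails — R10 but no z with R1z and Rz0.
Valid on: (F1), (F2), (F4).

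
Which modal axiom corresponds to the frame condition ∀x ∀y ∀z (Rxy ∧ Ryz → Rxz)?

A defining formula is □p → □□p (the 4 axiom).
Suppose □p→□□p is valid. Take Rxy, Ryz and set V(p)={w : Rxw}. Then □p at x, so □□p at x, so □p at y, so p at z, i.e. Rxz.

□p → □□p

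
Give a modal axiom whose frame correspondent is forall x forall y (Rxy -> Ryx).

r → □◇r

A defining formula is r → □◇r (the B axiom).
Suppose r→□◇r is valid. Take Rxy and set V(r)={x}. Then r at x, so □◇r at x, so ◇r at y, so some z with Ryz has r; z=x, i.e. Ryx.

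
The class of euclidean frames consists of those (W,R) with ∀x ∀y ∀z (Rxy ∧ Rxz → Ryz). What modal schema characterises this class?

◇r → □◇r

This is the Euclidean property; the standard corresponding axiom is 5: ◇r → □◇r.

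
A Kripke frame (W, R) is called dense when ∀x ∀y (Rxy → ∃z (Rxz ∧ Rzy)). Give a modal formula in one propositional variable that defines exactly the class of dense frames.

A defining formula is □□ψ → □ψ (the C4 axiom).

□□ψ → □ψ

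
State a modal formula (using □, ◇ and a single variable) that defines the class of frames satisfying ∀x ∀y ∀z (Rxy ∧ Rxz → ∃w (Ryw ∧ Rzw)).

The condition is convergence. The .2 schema ◇□q → □◇q defines it.
Suppose ◇□q→□◇q is valid. Take Rxy, Rxz and set V(q)={w : Ryw}. Then □q at y so ◇□q at x, so □◇q at x, so ◇q at z, giving w with Rzw and Ryw.

◇□q → □◇q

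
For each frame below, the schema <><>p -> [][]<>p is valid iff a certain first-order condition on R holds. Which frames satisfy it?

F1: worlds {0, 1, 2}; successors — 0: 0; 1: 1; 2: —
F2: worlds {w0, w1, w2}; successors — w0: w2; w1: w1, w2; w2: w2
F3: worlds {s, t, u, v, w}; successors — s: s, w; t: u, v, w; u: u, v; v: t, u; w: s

F1

The schema corresponds to a generalized confluence (Geach) condition: forall x forall y forall z ((x R^2 y & x R^2 z) -> exists w (y = w & zRw)).
F1: ✓.
F2: fails — w1R²w1, w1R²w2 but no w with w1=w and w2Rw.
F3: fails — sR²w, sR²w but no w* with w=w* and wRw*.
Valid on: F1.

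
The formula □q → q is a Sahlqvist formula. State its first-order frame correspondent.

This is the T axiom.
It corresponds to reflexivity: ∀x Rxx.

reflexivity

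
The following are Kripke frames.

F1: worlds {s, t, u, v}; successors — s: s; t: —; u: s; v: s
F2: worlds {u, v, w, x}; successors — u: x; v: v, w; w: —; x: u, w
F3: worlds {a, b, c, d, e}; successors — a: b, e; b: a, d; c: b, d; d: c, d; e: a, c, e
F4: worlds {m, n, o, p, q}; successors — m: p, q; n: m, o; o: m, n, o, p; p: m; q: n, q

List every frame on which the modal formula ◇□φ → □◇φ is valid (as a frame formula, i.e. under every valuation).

The schema corresponds to convergence: ∀x ∀y ∀z (Rxy ∧ Rxz → ∃w (Ryw ∧ Rzw)).
F1: condition met.
F2: fails — Rvv and Rvw but v and w have no common successor.
F3: fails — Rba and Rbd but a and d have no common successor.
F4: fails — Rmq and Rmp but q and p have no common successor.
Valid on: F1.

F1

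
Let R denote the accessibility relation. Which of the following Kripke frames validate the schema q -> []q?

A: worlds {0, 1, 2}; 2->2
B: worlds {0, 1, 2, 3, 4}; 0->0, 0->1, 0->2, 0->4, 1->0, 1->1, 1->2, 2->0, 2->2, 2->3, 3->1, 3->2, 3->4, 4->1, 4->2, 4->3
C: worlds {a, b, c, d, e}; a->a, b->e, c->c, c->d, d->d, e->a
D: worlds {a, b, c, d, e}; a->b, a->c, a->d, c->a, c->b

The schema corresponds to a generalized confluence (Geach) condition: forall x forall z (xRz -> exists w (x = w & z = w)).
A: ✓.
B: fails — 0R1 but 0 ≠ 1.
C: fails — bRe but b ≠ e.
D: fails — aRb but a ≠ b.
Valid on: A.

A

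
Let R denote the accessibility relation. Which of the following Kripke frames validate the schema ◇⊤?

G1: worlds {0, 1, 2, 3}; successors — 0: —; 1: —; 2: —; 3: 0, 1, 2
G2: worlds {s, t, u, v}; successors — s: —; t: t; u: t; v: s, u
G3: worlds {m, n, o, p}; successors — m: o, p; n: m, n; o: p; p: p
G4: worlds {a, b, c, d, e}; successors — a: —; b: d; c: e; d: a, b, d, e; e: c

Frame correspondent (Sahlqvist): ∀x ∃y Rxy — i.e. seriality.
G1: fails — world 0 has no successor.
G2: fails — world s has no successor.
G3: ✓.
G4: fails — world a has no successor.

G3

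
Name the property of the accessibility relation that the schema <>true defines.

seriality

◇⊤ holds at w iff w has a successor, so frame-validity of ◇⊤ is exactly seriality. Equivalently via □p → ◇p:
Suppose □p→◇p is valid. At any x set V(p)=W. Then □p at x, so ◇p at x, so x has a successor.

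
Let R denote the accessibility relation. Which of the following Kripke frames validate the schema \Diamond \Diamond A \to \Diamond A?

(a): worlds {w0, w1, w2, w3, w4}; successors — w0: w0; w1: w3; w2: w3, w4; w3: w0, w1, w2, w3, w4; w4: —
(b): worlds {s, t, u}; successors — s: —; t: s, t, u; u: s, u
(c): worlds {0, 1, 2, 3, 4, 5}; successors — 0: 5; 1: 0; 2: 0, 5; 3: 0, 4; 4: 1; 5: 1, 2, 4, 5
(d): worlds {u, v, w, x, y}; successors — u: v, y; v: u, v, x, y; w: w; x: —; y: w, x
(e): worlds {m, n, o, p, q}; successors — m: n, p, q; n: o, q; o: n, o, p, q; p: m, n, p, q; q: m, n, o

(b)

The schema corresponds to transitivity: \forall x \forall y \forall z (Rxy \wedge Ryz \to Rxz).
(a): fails — Rw1w3 and Rw3w1 but not Rw1w1.
(b): satisfies the condition.
(c): fails — R10 and R05 but not R15.
(d): fails — Ruv and Rvu but not Ruu.
(e): fails — Rop and Rpm but not Rom.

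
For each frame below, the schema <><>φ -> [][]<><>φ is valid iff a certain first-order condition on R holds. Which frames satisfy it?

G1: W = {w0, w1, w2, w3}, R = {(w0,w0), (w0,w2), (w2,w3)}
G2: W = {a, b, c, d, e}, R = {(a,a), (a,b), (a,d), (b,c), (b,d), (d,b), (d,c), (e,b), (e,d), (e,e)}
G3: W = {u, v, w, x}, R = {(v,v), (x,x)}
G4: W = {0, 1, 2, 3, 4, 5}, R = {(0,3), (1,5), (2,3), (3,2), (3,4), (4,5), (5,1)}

The schema corresponds to a generalized confluence (Geach) condition: forall x forall y forall z ((x R^2 y & x R^2 z) -> exists w (y = w & z R^2 w)).
G1: fails — w0R²w0, w0R²w2 but no w with w0=w and w2R²w.
G2: fails — aR²a, aR²b but no w with a=w and bR²w.
G3: condition met.
G4: fails — 0R²2, 0R²4 but no w with 2=w and 4R²w.

G3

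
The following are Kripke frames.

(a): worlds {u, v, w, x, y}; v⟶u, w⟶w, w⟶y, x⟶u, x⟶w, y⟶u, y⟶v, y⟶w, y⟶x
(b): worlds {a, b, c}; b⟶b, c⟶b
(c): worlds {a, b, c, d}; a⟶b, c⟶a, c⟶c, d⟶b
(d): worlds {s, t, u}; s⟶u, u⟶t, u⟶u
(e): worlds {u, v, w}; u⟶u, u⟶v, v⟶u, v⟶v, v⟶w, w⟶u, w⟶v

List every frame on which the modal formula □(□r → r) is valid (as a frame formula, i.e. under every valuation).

(b)

This is the axiom for shift-reflexivity; its first-order frame correspondent is ∀x ∀y (Rxy → Ryy).
(a): fails — Ryx but not Rxx.
(b): ✓.
(c): fails — Rdb but not Rbb.
(d): fails — Rut but not Rtt.
(e): fails — Rvw but not Rww.
Valid on: (b).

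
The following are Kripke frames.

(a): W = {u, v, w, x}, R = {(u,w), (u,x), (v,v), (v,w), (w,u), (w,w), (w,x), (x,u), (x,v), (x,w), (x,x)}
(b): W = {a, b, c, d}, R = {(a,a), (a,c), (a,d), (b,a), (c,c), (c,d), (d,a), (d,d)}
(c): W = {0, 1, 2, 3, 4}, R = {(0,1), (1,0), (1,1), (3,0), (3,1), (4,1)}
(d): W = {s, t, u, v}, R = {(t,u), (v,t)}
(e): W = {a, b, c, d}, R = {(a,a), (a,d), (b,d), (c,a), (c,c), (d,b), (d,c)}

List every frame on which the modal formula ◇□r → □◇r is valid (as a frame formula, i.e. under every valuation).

(a), (b), (c)

Frame correspondent (Sahlqvist): ∀x ∀y ∀z (Rxy ∧ Rxz → ∃w (Ryw ∧ Rzw)) — i.e. convergence.
(a): ✓.
(b): ✓.
(c): ✓.
(d): fails — Rtu and Rtu but u and u have no common successor.
(e): fails — Raa and Rad but a and d have no common successor.
Valid on: (a), (b), (c).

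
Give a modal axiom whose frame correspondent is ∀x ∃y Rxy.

□ψ → ◇ψ

A defining formula is □ψ → ◇ψ (the D axiom).
Suppose □ψ→◇ψ is valid. At any x set V(ψ)=W. Then □ψ at x, so ◇ψ at x, so x has a successor.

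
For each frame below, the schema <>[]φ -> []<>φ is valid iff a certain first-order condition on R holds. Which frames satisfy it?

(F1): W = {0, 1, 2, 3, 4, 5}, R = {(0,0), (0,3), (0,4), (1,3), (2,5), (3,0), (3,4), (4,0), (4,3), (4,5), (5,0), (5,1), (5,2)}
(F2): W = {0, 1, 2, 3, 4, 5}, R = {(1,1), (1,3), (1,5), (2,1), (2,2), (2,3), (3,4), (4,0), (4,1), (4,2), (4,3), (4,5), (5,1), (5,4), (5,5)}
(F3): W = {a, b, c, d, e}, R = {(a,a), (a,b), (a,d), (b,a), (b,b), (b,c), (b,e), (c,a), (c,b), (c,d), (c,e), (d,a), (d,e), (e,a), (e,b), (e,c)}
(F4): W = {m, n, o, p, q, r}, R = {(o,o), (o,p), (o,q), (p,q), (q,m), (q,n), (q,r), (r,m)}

Frame correspondent (Sahlqvist): forall x forall y forall z (Rxy & Rxz -> exists w (Ryw & Rzw)) — i.e. convergence.
(F1): fails — R50 and R52 but 0 and 2 have no common successor.
(F2): fails — R11 and R13 but 1 and 3 have no common successor.
(F3): satisfies the condition.
(F4): fails — Rop and Roq but p and q have no common successor.

(F3)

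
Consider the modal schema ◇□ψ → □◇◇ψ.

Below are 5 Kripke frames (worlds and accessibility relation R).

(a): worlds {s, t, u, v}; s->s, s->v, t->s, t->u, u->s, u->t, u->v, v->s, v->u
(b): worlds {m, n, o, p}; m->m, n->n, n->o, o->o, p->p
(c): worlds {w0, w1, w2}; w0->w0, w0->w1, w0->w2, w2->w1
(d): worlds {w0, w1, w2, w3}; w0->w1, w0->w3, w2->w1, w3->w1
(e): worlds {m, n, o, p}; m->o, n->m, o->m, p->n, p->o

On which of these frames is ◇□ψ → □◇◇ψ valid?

(a), (b)

The schema corresponds to a generalized confluence (Geach) condition: ∀x ∀y ∀z ((xRy ∧ xRz) → ∃w (yRw ∧ zR²w)).
(a): condition met.
(b): condition met.
(c): fails — w0Rw0, w0Rw1 but no w with w0Rw and w1R²w.
(d): fails — w0Rw1, w0Rw1 but no w with w1Rw and w1R²w.
(e): fails — mRo, mRo but no w with oRw and oR²w.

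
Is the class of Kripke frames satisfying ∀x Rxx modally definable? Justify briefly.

Yes: it is reflexivity, defined by the T schema □p → p.

Definable; □p → p defines it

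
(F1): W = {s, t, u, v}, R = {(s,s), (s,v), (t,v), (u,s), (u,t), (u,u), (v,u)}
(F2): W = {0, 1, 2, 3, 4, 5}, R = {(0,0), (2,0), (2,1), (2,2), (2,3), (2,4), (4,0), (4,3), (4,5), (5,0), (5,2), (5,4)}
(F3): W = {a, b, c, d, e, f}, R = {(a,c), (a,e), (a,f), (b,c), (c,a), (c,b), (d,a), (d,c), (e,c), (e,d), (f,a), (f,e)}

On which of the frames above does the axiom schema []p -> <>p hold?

The schema corresponds to seriality: forall x exists y Rxy.
(F1): ✓.
(F2): fails — world 1 has no successor.
(F3): ✓.

(F1), (F3)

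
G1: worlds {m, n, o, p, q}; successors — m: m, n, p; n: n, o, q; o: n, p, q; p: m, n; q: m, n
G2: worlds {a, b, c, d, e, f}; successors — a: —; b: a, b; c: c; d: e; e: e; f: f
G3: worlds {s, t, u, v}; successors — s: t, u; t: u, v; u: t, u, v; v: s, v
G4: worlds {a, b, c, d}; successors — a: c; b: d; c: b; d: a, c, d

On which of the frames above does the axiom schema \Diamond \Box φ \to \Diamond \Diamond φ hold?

Frame correspondent (Sahlqvist): \forall x \forall y (xRy \to \exists w (yRw \wedge x R^2 w)) — i.e. a generalized confluence (Geach) condition.
G1: holds.
G2: fails — bRa but no w with aRw and bR²w.
G3: holds.
G4: holds.

G1, G3, G4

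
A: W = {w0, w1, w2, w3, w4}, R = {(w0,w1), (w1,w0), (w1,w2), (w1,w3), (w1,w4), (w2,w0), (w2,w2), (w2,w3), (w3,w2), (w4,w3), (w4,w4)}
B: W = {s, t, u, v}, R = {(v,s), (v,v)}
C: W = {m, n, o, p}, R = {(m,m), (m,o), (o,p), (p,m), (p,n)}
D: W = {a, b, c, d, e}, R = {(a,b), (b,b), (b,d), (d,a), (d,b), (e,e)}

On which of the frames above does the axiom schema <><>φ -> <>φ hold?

Frame correspondent (Sahlqvist): forall x forall y forall z (Rxy & Ryz -> Rxz) — i.e. transitivity.
A: fails — Rw1w0 and Rw0w1 but not Rw1w1.
B: holds.
C: fails — Rop and Rpm but not Rom.
D: fails — Rab and Rbd but not Rad.

B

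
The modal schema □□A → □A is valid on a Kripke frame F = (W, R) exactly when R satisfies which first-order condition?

Suppose □□A→□A is valid. Take Rxy and set V(A)={w : xR²w}. Then □□A at x, so □A at x, so A at y, i.e. ∃z(Rxz∧Rzy).

Density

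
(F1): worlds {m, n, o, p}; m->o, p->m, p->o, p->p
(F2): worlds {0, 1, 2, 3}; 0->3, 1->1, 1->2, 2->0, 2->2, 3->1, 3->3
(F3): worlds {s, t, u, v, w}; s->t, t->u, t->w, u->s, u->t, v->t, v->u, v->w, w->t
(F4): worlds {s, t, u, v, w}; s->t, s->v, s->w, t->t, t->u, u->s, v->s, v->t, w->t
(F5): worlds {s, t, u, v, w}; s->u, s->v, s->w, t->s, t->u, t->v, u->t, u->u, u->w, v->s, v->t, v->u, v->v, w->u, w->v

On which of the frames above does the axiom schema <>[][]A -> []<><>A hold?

(F2), (F4), (F5)

This is the axiom for a generalized confluence (Geach) condition; its first-order frame correspondent is forall x forall y forall z ((xRy & xRz) -> exists w (y R^2 w & z R^2 w)).
(F1): fails — mRo, mRo but no w with oR²w and oR²w.
(F2): holds.
(F3): fails — uRs, uRt but no w* with sR²w* and tR²w*.
(F4): holds.
(F5): holds.
Valid on: (F2), (F4), (F5).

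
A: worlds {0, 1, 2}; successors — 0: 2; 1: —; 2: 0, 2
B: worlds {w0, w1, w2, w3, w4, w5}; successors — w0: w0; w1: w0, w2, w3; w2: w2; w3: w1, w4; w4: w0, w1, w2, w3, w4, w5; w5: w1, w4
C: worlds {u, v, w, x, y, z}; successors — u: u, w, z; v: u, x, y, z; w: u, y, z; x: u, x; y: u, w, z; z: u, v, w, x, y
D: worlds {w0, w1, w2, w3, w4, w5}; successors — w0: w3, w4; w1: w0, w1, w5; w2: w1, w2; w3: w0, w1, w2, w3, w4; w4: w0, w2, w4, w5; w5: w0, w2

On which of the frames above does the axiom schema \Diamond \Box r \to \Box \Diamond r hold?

A, C

This is the axiom for convergence; its first-order frame correspondent is \forall x \forall y \forall z (Rxy \wedge Rxz \to \exists w (Ryw \wedge Rzw)).
A: holds.
B: fails — Rw1w2 and Rw1w0 but w2 and w0 have no common successor.
C: holds.
D: fails — Rw1w5 and Rw1w0 but w5 and w0 have no common successor.
Valid on: A, C.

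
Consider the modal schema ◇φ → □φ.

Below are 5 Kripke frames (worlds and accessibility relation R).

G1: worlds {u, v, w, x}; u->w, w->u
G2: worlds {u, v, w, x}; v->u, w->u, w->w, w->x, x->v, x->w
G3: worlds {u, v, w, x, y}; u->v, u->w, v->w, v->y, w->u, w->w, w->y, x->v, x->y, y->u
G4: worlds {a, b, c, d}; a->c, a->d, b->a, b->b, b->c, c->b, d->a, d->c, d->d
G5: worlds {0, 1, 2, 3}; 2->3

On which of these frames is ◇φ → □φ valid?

This is the axiom for partial functionality; its first-order frame correspondent is ∀x ∀y ∀z (Rxy ∧ Rxz → y = z).
G1: satisfies the condition.
G2: fails — w sees both u and w.
G3: fails — u sees both v and w.
G4: fails — a sees both c and d.
G5: satisfies the condition.
Valid on: G1, G5.

G1, G5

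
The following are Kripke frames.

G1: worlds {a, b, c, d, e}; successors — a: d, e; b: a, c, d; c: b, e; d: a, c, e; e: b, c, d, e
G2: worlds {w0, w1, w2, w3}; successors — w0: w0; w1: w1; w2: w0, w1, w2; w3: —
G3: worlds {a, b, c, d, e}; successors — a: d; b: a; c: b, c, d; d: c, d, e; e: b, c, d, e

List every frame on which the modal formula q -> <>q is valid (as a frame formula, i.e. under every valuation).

none

This is the axiom for a generalized confluence (Geach) condition; its first-order frame correspondent is forall x exists w (x = w & xRw).
G1: fails — at a but no w with a=w and aRw.
G2: fails — at w3 but no w with w3=w and w3Rw.
G3: fails — at a but no w with a=w and aRw.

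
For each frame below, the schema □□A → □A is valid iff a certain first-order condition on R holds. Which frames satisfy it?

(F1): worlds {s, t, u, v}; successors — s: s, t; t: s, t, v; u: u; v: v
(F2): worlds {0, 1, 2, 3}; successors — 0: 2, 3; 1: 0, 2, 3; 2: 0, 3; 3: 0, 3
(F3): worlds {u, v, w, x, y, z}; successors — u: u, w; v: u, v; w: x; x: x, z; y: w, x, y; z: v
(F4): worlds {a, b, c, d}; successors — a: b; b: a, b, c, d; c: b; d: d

(F1), (F3), (F4)

Frame correspondent (Sahlqvist): ∀x ∀y (Rxy → ∃z (Rxz ∧ Rzy)) — i.e. density.
(F1): condition met.
(F2): fails — R02 but no z with R0z and Rz2.
(F3): condition met.
(F4): condition met.
Valid on: (F1), (F3), (F4).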